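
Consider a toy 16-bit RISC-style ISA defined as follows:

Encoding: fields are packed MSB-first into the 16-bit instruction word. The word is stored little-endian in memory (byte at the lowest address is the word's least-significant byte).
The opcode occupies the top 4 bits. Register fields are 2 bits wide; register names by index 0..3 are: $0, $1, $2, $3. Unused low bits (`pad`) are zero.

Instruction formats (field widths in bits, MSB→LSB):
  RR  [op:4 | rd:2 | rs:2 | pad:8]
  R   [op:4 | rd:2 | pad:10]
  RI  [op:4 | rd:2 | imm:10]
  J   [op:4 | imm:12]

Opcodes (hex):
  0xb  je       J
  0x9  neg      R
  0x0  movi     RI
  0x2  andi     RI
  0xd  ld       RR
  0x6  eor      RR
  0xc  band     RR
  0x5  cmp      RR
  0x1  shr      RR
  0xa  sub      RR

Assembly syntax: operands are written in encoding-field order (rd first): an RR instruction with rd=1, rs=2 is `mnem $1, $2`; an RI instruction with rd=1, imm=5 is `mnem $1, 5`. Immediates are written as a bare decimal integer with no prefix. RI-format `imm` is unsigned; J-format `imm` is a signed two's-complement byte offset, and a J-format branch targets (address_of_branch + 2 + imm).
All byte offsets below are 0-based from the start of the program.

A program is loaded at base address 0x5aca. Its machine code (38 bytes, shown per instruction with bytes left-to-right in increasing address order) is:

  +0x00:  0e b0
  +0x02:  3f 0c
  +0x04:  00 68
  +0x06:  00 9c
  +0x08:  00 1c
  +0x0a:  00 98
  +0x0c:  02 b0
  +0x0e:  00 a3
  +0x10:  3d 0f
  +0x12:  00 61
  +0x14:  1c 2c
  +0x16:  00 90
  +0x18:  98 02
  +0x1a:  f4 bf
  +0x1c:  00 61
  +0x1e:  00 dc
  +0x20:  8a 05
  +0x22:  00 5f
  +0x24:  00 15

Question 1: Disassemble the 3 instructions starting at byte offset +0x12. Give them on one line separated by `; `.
eor $0, $1; andi $3, 28; neg $0

@+12  little-endian(00 61) = 0x6100
  opcode bits[15:12]=0x6: eor/RR
  [11:10] rd=0 = $0
  [9:8] rs=1 = $1
@+14  little-endian(1c 2c) = 0x2c1c
  opcode bits[15:12]=0x2: andi/RI
  [11:10] rd=3 = $3
  [9:0] imm=28 = 28
@+16  little-endian(00 90) = 0x9000
  opcode bits[15:12]=0x9: neg/R
  [11:10] rd=0 = $0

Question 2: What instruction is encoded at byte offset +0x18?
movi $0, 664

[18] 98 02 → 0x0298
  opcode bits[15:12]=0x0: movi/RI
  [11:10] rd=0 = $0
  [9:0] imm=664 = 664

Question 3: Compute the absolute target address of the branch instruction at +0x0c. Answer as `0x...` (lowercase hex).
0x5ada

[0c] 02 b0 → 0xb002
  opcode bits[15:12]=0xb: je/J
  imm@[11:0]=0x2 ⇒ 2
  target = base 0x5aca + off 0x0c + 2 + imm 2 = 0x5ada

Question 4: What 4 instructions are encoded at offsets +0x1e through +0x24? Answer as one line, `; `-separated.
[1e] 00 dc → 0xdc00
  top 4b → 0xd → ld [RR]
  rd@[11:10]=0x3 ⇒ $3
  rs@[9:8]=0x0 ⇒ $0
[20] 8a 05 → 0x058a
  top 4b → 0x0 → movi [RI]
  rd@[11:10]=0x1 ⇒ $1
  imm@[9:0]=0x18a ⇒ 394
[22] 00 5f → 0x5f00
  top 4b → 0x5 → cmp [RR]
  rd@[11:10]=0x3 ⇒ $3
  rs@[9:8]=0x3 ⇒ $3
[24] 00 15 → 0x1500
  top 4b → 0x1 → shr [RR]
  rd@[11:10]=0x1 ⇒ $1
  rs@[9:8]=0x1 ⇒ $1

ld $3, $0; movi $1, 394; cmp $3, $3; shr $1, $1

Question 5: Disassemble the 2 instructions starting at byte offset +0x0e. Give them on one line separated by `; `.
sub $0, $3; movi $3, 829

+0x0e: 00 a3 ⇒ word 0xa300 (little)
  opcode bits[15:12]=0xa: sub/RR
  [11:10] rd=0 = $0
  [9:8] rs=3 = $3
+0x10: 3d 0f ⇒ word 0x0f3d (little)
  opcode bits[15:12]=0x0: movi/RI
  [11:10] rd=3 = $3
  [9:0] imm=829 = 829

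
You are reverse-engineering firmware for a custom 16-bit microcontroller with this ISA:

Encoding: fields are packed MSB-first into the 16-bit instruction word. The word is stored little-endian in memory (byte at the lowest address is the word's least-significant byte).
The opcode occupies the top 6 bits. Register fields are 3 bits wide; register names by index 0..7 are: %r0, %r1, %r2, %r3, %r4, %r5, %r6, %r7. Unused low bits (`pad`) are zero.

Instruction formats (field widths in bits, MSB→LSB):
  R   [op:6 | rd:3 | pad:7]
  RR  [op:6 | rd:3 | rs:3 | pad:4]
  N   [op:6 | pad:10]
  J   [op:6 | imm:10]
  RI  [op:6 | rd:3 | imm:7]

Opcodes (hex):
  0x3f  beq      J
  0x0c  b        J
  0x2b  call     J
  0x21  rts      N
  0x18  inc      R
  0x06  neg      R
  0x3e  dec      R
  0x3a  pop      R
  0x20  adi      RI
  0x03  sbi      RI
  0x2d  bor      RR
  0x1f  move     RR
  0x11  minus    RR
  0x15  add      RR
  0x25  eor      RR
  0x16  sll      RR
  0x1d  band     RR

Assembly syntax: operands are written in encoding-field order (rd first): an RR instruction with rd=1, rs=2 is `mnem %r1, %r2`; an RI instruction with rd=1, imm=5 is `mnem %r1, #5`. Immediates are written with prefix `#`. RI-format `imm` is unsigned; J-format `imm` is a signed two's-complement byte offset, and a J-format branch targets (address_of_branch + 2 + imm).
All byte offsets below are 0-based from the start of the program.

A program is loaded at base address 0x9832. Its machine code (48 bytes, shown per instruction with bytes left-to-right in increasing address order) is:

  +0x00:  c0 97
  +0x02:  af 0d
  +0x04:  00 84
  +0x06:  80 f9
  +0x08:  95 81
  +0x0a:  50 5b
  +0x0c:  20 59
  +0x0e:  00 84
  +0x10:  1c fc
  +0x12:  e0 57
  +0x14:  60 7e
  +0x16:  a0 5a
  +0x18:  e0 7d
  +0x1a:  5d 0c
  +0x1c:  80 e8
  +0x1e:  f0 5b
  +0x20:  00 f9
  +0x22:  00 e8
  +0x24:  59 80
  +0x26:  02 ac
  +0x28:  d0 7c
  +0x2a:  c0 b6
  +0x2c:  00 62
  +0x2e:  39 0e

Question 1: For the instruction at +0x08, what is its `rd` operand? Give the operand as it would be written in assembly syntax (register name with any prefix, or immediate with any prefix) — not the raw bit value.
%r3

+0x08: 95 81 ⇒ word 0x8195 (little)
  op=0x8195>>10=0x20 ⇒ adi (RI)
  rd@[9:7]=0x3 ⇒ %r3
  imm@[6:0]=0x15 ⇒ #21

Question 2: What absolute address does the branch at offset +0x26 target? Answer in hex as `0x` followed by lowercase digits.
0x985c

off 0x26: read 02 ac as little → 0xac02
  top 6b → 0x2b → call [J]
  [9:0] imm=2 = #2
  target = base 0x9832 + off 0x26 + 2 + imm 2 = 0x985c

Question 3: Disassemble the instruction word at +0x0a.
[0a] 50 5b → 0x5b50
  op=0x5b50>>10=0x16 ⇒ sll (RR)
  rd@[9:7]=0x6 ⇒ %r6
  rs@[6:4]=0x5 ⇒ %r5

sll %r6, %r5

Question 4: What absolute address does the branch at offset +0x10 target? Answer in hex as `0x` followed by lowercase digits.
@+10  little-endian(1c fc) = 0xfc1c
  top 6b → 0x3f → beq [J]
  imm: (w>>0)&0x3ff=0x1c → #28
  target = base 0x9832 + off 0x10 + 2 + imm 28 = 0x9860

0x9860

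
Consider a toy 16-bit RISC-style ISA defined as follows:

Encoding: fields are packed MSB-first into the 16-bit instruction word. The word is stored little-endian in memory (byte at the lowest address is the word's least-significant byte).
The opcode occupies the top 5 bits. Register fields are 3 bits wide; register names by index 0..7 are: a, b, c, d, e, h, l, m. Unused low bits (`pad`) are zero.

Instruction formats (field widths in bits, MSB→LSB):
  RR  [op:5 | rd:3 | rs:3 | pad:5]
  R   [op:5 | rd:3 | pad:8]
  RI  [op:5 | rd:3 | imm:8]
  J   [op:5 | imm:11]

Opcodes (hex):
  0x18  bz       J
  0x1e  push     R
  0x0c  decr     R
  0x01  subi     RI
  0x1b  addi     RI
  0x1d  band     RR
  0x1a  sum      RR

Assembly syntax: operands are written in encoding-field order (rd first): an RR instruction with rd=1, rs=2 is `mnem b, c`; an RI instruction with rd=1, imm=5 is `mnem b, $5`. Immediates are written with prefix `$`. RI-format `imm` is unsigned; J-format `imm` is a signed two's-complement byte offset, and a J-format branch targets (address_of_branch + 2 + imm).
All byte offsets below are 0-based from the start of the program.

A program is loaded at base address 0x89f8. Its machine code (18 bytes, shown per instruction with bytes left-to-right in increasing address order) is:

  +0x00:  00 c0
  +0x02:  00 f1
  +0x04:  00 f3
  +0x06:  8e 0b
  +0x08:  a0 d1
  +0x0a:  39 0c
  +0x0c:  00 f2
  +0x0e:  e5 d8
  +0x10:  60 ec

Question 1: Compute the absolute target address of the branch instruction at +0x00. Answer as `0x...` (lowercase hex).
+0x00: 00 c0 ⇒ word 0xc000 (little)
  top 5b → 0x18 → bz [J]
  [10:0] imm=0 = $0
  target = base 0x89f8 + off 0x00 + 2 + imm 0 = 0x89fa

0x89fa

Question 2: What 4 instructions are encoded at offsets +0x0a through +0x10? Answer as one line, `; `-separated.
+0x0a: 39 0c ⇒ word 0x0c39 (little)
  opcode bits[15:11]=0x1: subi/RI
  rd@[10:8]=0x4 ⇒ e
  imm@[7:0]=0x39 ⇒ $57
+0x0c: 00 f2 ⇒ word 0xf200 (little)
  opcode bits[15:11]=0x1e: push/R
  rd@[10:8]=0x2 ⇒ c
+0x0e: e5 d8 ⇒ word 0xd8e5 (little)
  opcode bits[15:11]=0x1b: addi/RI
  rd@[10:8]=0x0 ⇒ a
  imm@[7:0]=0xe5 ⇒ $229
+0x10: 60 ec ⇒ word 0xec60 (little)
  opcode bits[15:11]=0x1d: band/RR
  rd@[10:8]=0x4 ⇒ e
  rs@[7:5]=0x3 ⇒ d

subi e, $57; push c; addi a, $229; band e, d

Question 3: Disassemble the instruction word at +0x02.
push b

off 0x02: read 00 f1 as little → 0xf100
  opcode bits[15:11]=0x1e: push/R
  rd@[10:8]=0x1 ⇒ b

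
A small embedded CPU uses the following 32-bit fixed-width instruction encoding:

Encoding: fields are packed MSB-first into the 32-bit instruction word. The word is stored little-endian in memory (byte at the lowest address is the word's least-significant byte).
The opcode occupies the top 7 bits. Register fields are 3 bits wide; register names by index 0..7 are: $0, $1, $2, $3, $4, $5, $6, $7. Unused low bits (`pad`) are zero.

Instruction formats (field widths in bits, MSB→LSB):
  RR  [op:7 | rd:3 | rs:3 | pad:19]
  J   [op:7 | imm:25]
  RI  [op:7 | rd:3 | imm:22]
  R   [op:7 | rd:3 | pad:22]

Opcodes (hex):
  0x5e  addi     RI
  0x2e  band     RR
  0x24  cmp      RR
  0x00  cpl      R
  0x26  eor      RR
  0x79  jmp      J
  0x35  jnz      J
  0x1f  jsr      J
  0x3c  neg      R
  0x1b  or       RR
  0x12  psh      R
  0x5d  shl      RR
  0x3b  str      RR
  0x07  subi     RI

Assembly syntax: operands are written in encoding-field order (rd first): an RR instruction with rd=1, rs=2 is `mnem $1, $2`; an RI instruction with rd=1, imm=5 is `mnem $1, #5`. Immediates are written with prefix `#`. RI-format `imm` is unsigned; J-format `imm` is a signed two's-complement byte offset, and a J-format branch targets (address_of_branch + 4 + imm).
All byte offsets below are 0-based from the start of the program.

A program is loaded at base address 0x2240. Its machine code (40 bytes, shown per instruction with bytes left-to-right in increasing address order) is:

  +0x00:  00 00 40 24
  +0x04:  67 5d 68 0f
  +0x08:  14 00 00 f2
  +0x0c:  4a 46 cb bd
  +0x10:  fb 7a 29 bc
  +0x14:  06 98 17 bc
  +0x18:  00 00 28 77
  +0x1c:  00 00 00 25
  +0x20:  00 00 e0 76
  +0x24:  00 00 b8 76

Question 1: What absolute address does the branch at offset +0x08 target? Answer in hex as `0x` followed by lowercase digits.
off 0x08: read 14 00 00 f2 as little → 0xf2000014
  top 7b → 0x79 → jmp [J]
  imm: (w>>0)&0x1ffffff=0x14 → #20
  target = base 0x2240 + off 0x08 + 4 + imm 20 = 0x2260

0x2260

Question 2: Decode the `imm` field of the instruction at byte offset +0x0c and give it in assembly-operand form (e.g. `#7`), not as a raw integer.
#738890

@+0c  little-endian(4a 46 cb bd) = 0xbdcb464a
  top 7b → 0x5e → addi [RI]
  rd@[24:22]=0x7 ⇒ $7
  imm@[21:0]=0xb464a ⇒ #738890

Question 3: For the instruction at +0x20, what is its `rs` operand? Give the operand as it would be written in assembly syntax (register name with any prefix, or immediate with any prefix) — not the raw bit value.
[20] 00 00 e0 76 → 0x76e00000
  opcode bits[31:25]=0x3b: str/RR
  [24:22] rd=3 = $3
  [21:19] rs=4 = $4

$4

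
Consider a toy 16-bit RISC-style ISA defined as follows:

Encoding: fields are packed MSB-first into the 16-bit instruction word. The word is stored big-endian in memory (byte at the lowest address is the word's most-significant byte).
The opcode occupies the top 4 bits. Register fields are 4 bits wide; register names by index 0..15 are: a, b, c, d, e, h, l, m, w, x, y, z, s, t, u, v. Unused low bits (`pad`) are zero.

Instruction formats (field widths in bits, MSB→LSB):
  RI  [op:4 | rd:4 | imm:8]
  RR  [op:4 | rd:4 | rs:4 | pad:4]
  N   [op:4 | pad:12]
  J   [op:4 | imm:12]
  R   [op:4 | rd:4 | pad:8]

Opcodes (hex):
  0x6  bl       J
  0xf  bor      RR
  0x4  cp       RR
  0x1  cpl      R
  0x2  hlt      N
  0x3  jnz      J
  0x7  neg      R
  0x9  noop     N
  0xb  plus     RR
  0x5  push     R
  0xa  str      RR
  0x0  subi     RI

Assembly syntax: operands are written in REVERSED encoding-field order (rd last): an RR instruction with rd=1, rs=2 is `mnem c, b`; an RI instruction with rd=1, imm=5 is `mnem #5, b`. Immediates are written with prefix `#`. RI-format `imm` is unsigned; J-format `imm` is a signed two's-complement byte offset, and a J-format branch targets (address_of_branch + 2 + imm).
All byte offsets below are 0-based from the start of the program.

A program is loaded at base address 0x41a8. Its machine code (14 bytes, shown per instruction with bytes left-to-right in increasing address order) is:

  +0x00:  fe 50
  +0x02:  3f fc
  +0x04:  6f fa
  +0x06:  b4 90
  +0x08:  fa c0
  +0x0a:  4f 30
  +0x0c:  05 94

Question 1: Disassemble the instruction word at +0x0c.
off 0x0c: read 05 94 as big → 0x0594
  top 4b → 0x0 → subi [RI]
  rd@[11:8]=0x5 ⇒ h
  imm@[7:0]=0x94 ⇒ #148

subi #148, h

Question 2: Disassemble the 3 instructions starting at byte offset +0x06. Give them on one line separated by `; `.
[06] b4 90 → 0xb490
  opcode bits[15:12]=0xb: plus/RR
  [11:8] rd=4 = e
  [7:4] rs=9 = x
[08] fa c0 → 0xfac0
  opcode bits[15:12]=0xf: bor/RR
  [11:8] rd=10 = y
  [7:4] rs=12 = s
[0a] 4f 30 → 0x4f30
  opcode bits[15:12]=0x4: cp/RR
  [11:8] rd=15 = v
  [7:4] rs=3 = d

plus x, e; bor s, y; cp d, v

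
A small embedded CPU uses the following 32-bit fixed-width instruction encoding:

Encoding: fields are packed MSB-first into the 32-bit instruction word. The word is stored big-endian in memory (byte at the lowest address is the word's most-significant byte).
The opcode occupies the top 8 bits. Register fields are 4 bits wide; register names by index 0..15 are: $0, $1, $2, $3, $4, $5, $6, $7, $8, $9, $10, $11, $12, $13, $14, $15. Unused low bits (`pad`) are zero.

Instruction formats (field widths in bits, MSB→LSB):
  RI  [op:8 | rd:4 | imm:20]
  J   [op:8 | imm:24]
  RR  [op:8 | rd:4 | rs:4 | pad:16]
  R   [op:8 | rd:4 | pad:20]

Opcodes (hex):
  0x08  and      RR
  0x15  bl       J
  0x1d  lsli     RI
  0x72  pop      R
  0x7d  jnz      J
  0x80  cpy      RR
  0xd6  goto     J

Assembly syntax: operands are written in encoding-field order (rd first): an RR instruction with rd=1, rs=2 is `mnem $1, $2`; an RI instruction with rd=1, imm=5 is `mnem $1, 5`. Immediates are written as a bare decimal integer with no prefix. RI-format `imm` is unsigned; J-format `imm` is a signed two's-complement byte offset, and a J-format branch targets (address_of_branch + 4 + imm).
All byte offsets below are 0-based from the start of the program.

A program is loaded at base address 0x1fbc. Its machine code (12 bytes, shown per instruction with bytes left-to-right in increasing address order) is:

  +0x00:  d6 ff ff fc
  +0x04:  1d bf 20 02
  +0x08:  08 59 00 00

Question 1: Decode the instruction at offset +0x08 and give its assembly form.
and $5, $9

+0x08: 08 59 00 00 ⇒ word 0x08590000 (big)
  op=0x08590000>>24=0x8 ⇒ and (RR)
  rd: (w>>20)&0xf=0x5 → $5
  rs: (w>>16)&0xf=0x9 → $9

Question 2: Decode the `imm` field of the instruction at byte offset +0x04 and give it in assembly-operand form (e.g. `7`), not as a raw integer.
@+04  big-endian(1d bf 20 02) = 0x1dbf2002
  top 8b → 0x1d → lsli [RI]
  [23:20] rd=11 = $11
  [19:0] imm=991234 = 991234

991234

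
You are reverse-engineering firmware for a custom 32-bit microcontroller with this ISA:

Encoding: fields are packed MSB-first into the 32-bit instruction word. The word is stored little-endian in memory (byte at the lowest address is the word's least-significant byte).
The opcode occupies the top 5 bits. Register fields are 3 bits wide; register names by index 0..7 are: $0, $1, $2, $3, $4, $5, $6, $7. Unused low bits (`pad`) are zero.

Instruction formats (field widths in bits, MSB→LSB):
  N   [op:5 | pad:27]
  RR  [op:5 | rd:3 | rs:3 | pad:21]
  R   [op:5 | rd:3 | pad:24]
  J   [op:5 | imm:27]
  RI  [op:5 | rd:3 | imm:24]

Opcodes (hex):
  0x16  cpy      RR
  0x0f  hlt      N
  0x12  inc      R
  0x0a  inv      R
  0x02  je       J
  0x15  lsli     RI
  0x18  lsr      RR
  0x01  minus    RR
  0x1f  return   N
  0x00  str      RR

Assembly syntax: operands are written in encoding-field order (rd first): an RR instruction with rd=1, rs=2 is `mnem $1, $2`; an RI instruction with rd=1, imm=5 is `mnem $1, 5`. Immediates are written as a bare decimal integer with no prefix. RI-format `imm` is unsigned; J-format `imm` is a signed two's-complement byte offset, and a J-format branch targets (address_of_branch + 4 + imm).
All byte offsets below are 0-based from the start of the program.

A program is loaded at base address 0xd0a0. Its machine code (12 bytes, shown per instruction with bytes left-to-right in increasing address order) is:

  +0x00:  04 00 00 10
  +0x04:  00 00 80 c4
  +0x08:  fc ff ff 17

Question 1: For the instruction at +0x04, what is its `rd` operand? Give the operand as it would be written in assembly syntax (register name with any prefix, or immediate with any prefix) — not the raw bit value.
$4

off 0x04: read 00 00 80 c4 as little → 0xc4800000
  op=0xc4800000>>27=0x18 ⇒ lsr (RR)
  rd: (w>>24)&0x7=0x4 → $4
  rs: (w>>21)&0x7=0x4 → $4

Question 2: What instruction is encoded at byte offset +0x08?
+0x08: fc ff ff 17 ⇒ word 0x17fffffc (little)
  opcode bits[31:27]=0x2: je/J
  imm@[26:0]=0x7fffffc (s27→-4) ⇒ -4

je -4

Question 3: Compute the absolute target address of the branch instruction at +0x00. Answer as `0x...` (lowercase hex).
[00] 04 00 00 10 → 0x10000004
  op=0x10000004>>27=0x2 ⇒ je (J)
  imm@[26:0]=0x4 ⇒ 4
  target = base 0xd0a0 + off 0x00 + 4 + imm 4 = 0xd0a8

0xd0a8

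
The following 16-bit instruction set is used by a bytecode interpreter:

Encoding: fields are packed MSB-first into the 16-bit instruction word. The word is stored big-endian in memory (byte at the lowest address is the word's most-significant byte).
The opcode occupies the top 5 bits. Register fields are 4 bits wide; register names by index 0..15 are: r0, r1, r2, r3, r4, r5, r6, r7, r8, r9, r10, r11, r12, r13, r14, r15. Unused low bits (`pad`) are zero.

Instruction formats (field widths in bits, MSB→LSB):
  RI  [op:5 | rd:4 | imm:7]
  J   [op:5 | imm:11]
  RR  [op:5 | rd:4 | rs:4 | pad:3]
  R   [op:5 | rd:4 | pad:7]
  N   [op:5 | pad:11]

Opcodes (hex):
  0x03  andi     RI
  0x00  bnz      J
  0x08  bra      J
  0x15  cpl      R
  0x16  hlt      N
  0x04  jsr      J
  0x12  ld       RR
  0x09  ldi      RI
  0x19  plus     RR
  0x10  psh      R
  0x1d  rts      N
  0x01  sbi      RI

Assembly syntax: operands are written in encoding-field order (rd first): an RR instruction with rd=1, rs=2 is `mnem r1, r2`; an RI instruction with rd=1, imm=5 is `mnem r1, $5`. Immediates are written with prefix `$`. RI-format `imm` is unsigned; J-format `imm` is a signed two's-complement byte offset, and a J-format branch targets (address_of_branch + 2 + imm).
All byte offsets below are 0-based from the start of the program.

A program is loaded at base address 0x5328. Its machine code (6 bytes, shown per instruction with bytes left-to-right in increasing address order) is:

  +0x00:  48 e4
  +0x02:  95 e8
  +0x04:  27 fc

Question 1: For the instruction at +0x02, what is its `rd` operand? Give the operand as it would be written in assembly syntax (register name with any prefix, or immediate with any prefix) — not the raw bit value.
r11

@+02  big-endian(95 e8) = 0x95e8
  op=0x95e8>>11=0x12 ⇒ ld (RR)
  rd@[10:7]=0xb ⇒ r11
  rs@[6:3]=0xd ⇒ r13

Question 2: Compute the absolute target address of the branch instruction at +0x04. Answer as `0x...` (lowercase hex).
0x532a

[04] 27 fc → 0x27fc
  opcode bits[15:11]=0x4: jsr/J
  imm: (w>>0)&0x7ff=0x7fc (s11→-4) → $-4
  target = base 0x5328 + off 0x04 + 2 + imm -4 = 0x532a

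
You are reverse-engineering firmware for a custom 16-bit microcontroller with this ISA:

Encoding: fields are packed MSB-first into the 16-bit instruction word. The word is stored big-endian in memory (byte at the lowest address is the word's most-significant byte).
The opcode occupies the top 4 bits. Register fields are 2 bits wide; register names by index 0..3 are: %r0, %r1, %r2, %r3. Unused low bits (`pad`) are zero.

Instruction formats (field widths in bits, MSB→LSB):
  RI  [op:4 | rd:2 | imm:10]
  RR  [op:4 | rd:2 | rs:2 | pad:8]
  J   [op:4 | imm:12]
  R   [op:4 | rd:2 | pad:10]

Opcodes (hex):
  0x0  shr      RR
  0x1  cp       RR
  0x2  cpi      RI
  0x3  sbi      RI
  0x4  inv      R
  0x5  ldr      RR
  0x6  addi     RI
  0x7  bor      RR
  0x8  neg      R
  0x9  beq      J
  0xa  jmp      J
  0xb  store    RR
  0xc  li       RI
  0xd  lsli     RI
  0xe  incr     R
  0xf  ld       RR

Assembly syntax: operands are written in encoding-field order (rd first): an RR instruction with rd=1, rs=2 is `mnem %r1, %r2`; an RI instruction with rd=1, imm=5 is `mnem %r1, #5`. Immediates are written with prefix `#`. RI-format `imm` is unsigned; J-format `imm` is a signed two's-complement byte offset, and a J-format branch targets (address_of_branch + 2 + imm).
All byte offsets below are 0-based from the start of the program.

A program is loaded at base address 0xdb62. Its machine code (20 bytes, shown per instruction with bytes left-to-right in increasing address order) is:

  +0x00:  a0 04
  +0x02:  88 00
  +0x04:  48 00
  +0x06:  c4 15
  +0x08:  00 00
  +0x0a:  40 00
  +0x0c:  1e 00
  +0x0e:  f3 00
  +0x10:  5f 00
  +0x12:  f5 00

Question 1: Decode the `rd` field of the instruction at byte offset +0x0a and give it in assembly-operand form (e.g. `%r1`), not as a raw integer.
@+0a  big-endian(40 00) = 0x4000
  top 4b → 0x4 → inv [R]
  rd@[11:10]=0x0 ⇒ %r0

%r0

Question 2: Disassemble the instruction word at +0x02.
neg %r2

@+02  big-endian(88 00) = 0x8800
  op=0x8800>>12=0x8 ⇒ neg (R)
  rd@[11:10]=0x2 ⇒ %r2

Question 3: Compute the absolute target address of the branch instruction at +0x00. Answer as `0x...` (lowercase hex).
0xdb68

@+00  big-endian(a0 04) = 0xa004
  opcode bits[15:12]=0xa: jmp/J
  [11:0] imm=4 = #4
  target = base 0xdb62 + off 0x00 + 2 + imm 4 = 0xdb68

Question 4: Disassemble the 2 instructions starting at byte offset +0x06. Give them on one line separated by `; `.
@+06  big-endian(c4 15) = 0xc415
  op=0xc415>>12=0xc ⇒ li (RI)
  rd@[11:10]=0x1 ⇒ %r1
  imm@[9:0]=0x15 ⇒ #21
@+08  big-endian(00 00) = 0x0000
  op=0x0000>>12=0x0 ⇒ shr (RR)
  rd@[11:10]=0x0 ⇒ %r0
  rs@[9:8]=0x0 ⇒ %r0

li %r1, #21; shr %r0, %r0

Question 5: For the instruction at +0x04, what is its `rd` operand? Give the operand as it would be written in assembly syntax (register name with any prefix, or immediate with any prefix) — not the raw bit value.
off 0x04: read 48 00 as big → 0x4800
  top 4b → 0x4 → inv [R]
  rd: (w>>10)&0x3=0x2 → %r2

%r2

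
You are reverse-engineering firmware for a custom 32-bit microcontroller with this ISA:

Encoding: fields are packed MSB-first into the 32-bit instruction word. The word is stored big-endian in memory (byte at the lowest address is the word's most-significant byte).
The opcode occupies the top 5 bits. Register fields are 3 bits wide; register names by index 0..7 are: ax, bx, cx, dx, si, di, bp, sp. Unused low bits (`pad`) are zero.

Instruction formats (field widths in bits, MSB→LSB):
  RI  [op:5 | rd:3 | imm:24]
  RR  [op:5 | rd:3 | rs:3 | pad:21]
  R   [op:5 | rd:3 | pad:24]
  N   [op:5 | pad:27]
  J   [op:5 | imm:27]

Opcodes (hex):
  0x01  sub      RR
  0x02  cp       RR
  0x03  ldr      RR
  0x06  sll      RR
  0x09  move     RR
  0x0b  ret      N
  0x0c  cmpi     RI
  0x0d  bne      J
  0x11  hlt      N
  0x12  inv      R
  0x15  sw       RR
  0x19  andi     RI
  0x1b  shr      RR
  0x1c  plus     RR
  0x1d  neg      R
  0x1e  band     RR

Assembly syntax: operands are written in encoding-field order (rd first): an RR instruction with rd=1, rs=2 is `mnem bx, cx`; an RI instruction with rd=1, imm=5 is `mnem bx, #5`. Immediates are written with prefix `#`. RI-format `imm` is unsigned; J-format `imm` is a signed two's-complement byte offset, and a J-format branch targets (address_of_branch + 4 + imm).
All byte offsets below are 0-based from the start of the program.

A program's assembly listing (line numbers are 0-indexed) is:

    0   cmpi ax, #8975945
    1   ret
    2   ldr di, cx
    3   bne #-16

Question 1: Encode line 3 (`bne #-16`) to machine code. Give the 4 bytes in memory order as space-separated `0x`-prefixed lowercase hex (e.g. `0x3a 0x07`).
0x6f 0xff 0xff 0xf0

line 3 (bne): pack op=0xd:5|imm=-16:27 = 0x6ffffff0; big→ 6f ff ff f0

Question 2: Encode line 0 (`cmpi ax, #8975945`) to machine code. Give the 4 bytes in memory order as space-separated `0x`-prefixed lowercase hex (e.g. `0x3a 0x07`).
L0: cmpi op=0xc:5|rd=0:3|imm=8975945:24 ⇒ 0x6088f649 ⇒ big 60 88 f6 49

0x60 0x88 0xf6 0x49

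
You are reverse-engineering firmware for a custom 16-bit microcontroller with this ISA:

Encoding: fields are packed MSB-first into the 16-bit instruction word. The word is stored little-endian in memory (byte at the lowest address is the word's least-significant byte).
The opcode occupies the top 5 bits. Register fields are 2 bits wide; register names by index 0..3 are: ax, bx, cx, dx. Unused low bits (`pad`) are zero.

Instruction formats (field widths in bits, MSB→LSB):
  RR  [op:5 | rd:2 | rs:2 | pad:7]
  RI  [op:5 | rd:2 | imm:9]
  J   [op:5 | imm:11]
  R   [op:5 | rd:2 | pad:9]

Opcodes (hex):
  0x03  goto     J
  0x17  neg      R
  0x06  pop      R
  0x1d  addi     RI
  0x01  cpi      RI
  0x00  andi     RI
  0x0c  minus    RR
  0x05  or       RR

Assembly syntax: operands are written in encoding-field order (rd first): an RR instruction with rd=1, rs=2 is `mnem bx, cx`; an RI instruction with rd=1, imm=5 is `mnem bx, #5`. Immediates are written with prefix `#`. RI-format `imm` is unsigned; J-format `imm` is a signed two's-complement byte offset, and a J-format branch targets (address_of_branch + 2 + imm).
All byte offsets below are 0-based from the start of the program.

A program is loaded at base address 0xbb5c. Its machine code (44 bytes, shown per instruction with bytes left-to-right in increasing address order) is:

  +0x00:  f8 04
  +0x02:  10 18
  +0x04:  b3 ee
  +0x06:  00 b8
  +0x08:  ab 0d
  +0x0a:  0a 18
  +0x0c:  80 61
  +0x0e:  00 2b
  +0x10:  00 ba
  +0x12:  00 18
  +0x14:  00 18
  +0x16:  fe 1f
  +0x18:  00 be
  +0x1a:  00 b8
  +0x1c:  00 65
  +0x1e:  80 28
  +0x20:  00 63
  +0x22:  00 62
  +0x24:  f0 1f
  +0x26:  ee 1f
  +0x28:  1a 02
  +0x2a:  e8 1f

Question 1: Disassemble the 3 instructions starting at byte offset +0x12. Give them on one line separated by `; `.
off 0x12: read 00 18 as little → 0x1800
  top 5b → 0x3 → goto [J]
  [10:0] imm=0 = #0
off 0x14: read 00 18 as little → 0x1800
  top 5b → 0x3 → goto [J]
  [10:0] imm=0 = #0
off 0x16: read fe 1f as little → 0x1ffe
  top 5b → 0x3 → goto [J]
  [10:0] imm=2046 (s11→-2) = #-2

goto #0; goto #0; goto #-2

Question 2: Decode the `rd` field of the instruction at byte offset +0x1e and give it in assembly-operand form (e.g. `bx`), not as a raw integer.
off 0x1e: read 80 28 as little → 0x2880
  opcode bits[15:11]=0x5: or/RR
  [10:9] rd=0 = ax
  [8:7] rs=1 = bx

ax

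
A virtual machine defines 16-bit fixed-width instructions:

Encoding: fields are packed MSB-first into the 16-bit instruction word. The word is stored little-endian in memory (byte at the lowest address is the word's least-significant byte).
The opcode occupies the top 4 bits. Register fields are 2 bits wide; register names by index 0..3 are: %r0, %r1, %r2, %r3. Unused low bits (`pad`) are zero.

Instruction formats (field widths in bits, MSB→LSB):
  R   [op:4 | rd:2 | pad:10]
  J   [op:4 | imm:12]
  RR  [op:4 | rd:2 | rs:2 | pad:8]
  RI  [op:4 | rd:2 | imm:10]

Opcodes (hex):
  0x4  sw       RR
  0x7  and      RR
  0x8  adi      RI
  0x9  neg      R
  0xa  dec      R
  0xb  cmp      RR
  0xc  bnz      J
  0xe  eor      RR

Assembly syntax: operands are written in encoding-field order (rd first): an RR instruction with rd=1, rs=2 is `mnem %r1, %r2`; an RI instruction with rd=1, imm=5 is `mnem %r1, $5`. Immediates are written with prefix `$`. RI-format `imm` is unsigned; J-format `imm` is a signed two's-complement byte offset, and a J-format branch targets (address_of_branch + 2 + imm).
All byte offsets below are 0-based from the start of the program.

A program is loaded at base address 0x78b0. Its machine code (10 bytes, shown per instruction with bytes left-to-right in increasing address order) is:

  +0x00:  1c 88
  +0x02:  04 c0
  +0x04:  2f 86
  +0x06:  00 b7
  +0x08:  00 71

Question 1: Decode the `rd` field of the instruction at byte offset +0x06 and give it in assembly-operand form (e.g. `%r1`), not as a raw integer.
[06] 00 b7 → 0xb700
  opcode bits[15:12]=0xb: cmp/RR
  rd@[11:10]=0x1 ⇒ %r1
  rs@[9:8]=0x3 ⇒ %r3

%r1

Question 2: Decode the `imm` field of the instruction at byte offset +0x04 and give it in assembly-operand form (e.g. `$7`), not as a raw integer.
[04] 2f 86 → 0x862f
  opcode bits[15:12]=0x8: adi/RI
  rd@[11:10]=0x1 ⇒ %r1
  imm@[9:0]=0x22f ⇒ $559

$559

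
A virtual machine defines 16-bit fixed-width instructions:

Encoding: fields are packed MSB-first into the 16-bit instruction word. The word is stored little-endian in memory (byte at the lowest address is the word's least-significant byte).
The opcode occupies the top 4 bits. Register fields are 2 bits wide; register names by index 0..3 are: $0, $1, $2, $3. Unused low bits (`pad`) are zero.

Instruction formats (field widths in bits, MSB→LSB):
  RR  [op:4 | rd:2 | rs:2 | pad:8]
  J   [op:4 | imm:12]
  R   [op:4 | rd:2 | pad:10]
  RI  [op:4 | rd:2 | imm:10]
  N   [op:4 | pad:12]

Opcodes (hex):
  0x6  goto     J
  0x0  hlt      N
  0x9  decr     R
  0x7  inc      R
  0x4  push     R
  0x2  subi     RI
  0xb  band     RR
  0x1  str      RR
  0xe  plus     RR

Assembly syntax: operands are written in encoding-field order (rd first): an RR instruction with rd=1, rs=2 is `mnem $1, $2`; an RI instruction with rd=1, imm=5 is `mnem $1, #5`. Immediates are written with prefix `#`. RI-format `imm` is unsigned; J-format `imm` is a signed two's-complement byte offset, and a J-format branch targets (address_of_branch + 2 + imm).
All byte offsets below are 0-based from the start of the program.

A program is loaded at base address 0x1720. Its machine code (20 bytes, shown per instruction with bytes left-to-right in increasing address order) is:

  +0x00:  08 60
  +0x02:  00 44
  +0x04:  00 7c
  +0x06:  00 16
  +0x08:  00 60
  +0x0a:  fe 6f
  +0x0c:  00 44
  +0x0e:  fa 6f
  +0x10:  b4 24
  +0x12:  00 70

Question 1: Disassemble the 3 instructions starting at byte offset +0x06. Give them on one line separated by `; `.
+0x06: 00 16 ⇒ word 0x1600 (little)
  top 4b → 0x1 → str [RR]
  [11:10] rd=1 = $1
  [9:8] rs=2 = $2
+0x08: 00 60 ⇒ word 0x6000 (little)
  top 4b → 0x6 → goto [J]
  [11:0] imm=0 = #0
+0x0a: fe 6f ⇒ word 0x6ffe (little)
  top 4b → 0x6 → goto [J]
  [11:0] imm=4094 (s12→-2) = #-2

str $1, $2; goto #0; goto #-2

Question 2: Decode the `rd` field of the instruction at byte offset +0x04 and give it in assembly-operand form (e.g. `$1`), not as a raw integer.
$3

off 0x04: read 00 7c as little → 0x7c00
  op=0x7c00>>12=0x7 ⇒ inc (R)
  rd@[11:10]=0x3 ⇒ $3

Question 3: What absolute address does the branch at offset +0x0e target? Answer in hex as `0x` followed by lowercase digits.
@+0e  little-endian(fa 6f) = 0x6ffa
  op=0x6ffa>>12=0x6 ⇒ goto (J)
  [11:0] imm=4090 (s12→-6) = #-6
  target = base 0x1720 + off 0x0e + 2 + imm -6 = 0x172a

0x172a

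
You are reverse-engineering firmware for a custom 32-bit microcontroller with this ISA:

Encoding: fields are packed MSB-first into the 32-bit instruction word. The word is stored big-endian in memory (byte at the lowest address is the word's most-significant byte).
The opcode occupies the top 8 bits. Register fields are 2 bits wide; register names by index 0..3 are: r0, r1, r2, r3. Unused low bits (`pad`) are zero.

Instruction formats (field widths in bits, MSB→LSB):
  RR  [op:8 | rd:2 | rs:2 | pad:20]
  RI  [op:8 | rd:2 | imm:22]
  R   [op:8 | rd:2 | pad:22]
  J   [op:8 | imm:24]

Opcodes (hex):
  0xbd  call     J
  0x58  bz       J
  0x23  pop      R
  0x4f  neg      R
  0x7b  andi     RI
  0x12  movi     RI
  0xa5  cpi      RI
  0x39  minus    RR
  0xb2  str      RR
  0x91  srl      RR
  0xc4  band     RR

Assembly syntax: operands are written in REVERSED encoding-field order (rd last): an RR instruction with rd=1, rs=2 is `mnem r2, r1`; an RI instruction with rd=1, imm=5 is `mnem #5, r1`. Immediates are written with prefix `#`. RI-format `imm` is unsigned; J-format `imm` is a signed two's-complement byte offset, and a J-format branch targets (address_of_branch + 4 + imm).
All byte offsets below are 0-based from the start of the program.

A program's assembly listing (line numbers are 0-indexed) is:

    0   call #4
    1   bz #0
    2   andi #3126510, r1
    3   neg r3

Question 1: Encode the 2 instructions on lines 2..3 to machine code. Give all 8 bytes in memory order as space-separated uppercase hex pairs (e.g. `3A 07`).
7B 6F B4 EE 4F C0 00 00

2. andi fields op=0x7b:8|rd=1:2|imm=3126510:22 → word 7b6fb4eeh → 7b 6f b4 ee
3. neg fields op=0x4f:8|rd=3:2|pad=0:22 → word 4fc00000h → 4f c0 00 00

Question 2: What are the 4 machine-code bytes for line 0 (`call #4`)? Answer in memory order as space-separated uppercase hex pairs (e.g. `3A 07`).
line 0 (call): pack op=0xbd:8|imm=4:24 = 0xbd000004; big→ bd 00 00 04

BD 00 00 04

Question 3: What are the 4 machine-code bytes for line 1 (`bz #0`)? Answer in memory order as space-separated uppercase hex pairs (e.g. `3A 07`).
line 1 (bz): pack op=0x58:8|imm=0:24 = 0x58000000; big→ 58 00 00 00

58 00 00 00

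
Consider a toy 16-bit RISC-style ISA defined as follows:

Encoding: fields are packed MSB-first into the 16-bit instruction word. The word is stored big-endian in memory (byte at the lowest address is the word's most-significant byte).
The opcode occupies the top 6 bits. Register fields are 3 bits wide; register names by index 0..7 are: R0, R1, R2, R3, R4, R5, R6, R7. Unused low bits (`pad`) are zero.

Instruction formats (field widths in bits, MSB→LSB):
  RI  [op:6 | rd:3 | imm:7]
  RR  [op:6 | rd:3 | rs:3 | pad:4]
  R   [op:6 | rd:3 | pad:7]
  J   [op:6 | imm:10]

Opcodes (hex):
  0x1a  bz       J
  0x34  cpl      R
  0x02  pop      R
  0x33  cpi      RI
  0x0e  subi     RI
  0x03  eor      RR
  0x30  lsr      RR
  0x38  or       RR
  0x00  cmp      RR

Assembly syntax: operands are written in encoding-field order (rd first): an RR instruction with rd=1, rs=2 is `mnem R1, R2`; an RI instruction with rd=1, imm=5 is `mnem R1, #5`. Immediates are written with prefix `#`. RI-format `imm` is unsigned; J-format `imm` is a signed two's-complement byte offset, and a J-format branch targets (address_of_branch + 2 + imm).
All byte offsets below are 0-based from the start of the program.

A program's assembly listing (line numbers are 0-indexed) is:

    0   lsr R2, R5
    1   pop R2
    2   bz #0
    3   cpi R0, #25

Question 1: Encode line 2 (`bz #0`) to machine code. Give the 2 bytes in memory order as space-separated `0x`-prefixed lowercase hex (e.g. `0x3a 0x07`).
0x68 0x00

2. bz fields op=0x1a:6|imm=0:10 → word 6800h → 68 00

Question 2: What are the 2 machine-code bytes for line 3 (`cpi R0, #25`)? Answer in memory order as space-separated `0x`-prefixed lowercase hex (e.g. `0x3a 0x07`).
0xcc 0x19

L3: cpi op=0x33:6|rd=0:3|imm=25:7 ⇒ 0xcc19 ⇒ big cc 19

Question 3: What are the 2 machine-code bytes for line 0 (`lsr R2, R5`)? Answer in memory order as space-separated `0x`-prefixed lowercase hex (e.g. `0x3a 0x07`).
line 0 (lsr): pack op=0x30:6|rd=2:3|rs=5:3|pad=0:4 = 0xc150; big→ c1 50

0xc1 0x50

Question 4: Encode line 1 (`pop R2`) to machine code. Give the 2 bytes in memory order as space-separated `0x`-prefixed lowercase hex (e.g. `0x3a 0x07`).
0x09 0x00

line 1 (pop): pack op=0x2:6|rd=2:3|pad=0:7 = 0x0900; big→ 09 00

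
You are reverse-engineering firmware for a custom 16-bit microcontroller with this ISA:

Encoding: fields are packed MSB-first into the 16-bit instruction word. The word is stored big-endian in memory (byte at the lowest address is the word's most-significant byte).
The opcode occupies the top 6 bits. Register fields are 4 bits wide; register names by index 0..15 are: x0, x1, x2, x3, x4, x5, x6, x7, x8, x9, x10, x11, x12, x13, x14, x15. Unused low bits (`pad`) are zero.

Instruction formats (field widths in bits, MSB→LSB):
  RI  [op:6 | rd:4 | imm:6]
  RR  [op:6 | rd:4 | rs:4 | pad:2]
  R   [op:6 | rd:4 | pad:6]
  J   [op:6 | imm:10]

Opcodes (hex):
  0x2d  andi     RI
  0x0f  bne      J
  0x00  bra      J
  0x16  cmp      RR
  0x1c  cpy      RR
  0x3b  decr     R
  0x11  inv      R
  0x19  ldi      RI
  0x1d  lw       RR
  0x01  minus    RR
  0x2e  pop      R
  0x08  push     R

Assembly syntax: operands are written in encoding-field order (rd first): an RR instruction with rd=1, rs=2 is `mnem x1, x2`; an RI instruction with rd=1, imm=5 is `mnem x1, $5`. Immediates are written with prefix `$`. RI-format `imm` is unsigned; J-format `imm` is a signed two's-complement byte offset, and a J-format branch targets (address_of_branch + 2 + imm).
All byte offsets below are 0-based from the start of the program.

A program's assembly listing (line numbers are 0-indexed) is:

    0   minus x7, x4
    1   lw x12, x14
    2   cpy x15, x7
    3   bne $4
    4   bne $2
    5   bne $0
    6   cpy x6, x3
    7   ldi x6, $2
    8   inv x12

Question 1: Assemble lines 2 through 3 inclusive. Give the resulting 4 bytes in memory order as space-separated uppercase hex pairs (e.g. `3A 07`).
L2: cpy op=0x1c:6|rd=15:4|rs=7:4|pad=0:2 ⇒ 0x73dc ⇒ big 73 dc
L3: bne op=0xf:6|imm=4:10 ⇒ 0x3c04 ⇒ big 3c 04

73 DC 3C 04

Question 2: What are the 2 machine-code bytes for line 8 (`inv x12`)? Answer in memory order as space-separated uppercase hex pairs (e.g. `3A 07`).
47 00

line 8 (inv): pack op=0x11:6|rd=12:4|pad=0:6 = 0x4700; big→ 47 00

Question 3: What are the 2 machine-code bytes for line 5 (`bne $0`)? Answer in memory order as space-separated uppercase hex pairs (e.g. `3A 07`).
5. bne fields op=0xf:6|imm=0:10 → word 3c00h → 3c 00

3C 00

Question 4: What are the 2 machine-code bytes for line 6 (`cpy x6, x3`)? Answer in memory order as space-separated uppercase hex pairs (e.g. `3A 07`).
L6: cpy op=0x1c:6|rd=6:4|rs=3:4|pad=0:2 ⇒ 0x718c ⇒ big 71 8c

71 8C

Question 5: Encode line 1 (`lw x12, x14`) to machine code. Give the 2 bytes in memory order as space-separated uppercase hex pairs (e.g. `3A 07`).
1. lw fields op=0x1d:6|rd=12:4|rs=14:4|pad=0:2 → word 7738h → 77 38

77 38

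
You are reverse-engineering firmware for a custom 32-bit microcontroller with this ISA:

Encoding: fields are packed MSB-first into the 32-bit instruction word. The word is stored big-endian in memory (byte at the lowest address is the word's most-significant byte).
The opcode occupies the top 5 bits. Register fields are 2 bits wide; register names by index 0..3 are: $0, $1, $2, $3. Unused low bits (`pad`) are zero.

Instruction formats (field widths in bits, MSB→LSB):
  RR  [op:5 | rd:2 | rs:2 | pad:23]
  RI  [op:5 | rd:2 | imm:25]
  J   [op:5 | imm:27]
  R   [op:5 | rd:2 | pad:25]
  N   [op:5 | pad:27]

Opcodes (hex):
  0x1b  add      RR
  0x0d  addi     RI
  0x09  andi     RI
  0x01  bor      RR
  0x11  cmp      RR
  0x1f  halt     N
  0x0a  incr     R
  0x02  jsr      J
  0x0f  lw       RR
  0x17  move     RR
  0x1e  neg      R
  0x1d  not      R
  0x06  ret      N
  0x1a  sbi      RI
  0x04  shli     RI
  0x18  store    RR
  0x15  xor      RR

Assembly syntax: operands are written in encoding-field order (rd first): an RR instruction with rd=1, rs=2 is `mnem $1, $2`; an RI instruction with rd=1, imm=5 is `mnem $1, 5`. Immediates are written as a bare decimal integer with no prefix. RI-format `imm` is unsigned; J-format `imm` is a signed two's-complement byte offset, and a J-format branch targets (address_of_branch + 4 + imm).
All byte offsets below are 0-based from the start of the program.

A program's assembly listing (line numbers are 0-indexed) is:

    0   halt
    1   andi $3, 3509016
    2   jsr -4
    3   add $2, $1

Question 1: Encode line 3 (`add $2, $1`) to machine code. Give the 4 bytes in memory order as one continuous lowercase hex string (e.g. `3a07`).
L3: add op=0x1b:5|rd=2:2|rs=1:2|pad=0:23 ⇒ 0xdc800000 ⇒ big dc 80 00 00

dc800000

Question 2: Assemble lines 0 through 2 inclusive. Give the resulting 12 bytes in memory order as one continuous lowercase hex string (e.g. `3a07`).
f80000004e358b1817fffffc

0. halt fields op=0x1f:5|pad=0:27 → word f8000000h → f8 00 00 00
1. andi fields op=0x9:5|rd=3:2|imm=3509016:25 → word 4e358b18h → 4e 35 8b 18
2. jsr fields op=0x2:5|imm=-4:27 → word 17fffffch → 17 ff ff fc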